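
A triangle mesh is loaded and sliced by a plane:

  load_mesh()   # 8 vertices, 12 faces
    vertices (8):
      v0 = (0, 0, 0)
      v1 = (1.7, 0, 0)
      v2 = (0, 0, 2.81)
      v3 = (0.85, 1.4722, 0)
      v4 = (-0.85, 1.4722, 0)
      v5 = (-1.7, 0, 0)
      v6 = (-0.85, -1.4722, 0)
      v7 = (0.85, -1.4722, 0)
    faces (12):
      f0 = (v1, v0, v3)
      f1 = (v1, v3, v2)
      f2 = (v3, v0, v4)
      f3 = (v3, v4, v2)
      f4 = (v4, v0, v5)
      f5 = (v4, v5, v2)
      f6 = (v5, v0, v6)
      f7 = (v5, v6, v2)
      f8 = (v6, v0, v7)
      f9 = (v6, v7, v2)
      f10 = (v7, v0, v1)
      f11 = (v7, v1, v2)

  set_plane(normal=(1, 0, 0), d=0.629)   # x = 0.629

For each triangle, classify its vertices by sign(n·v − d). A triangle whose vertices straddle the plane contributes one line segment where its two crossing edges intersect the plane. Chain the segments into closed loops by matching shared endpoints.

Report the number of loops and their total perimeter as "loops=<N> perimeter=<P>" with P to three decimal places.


loops=1 perimeter=7.606

Straddling triangles (8 of 12):
  (v1,v0,v3) [+-+] → (0.629, 0, 0)–(0.629, 1.08943, 0)  len=1.0894
  (v1,v3,v2) [++-] → (0.629, 1.08943, 0.7306)–(0.629, 0, 1.7703)  len=1.5059
  (v3,v0,v4) [+--] → (0.629, 1.08943, 0)–(0.629, 1.4722, 0)  len=0.3828
  (v3,v4,v2) [+--] → (0.629, 1.4722, 0)–(0.629, 1.08943, 0.7306)  len=0.8248
  (v6,v0,v7) [--+] → (0.629, -1.08943, 0)–(0.629, -1.4722, 0)  len=0.3828
  (v6,v7,v2) [-+-] → (0.629, -1.4722, 0)–(0.629, -1.08943, 0.7306)  len=0.8248
  (v7,v0,v1) [+-+] → (0.629, -1.08943, 0)–(0.629, 0, 0)  len=1.0894
  (v7,v1,v2) [++-] → (0.629, 0, 1.7703)–(0.629, -1.08943, 0.7306)  len=1.5059

Chained into 1 loop(s):
  loop 1: 8 segments, perimeter = 7.6059
Total perimeter = 7.606


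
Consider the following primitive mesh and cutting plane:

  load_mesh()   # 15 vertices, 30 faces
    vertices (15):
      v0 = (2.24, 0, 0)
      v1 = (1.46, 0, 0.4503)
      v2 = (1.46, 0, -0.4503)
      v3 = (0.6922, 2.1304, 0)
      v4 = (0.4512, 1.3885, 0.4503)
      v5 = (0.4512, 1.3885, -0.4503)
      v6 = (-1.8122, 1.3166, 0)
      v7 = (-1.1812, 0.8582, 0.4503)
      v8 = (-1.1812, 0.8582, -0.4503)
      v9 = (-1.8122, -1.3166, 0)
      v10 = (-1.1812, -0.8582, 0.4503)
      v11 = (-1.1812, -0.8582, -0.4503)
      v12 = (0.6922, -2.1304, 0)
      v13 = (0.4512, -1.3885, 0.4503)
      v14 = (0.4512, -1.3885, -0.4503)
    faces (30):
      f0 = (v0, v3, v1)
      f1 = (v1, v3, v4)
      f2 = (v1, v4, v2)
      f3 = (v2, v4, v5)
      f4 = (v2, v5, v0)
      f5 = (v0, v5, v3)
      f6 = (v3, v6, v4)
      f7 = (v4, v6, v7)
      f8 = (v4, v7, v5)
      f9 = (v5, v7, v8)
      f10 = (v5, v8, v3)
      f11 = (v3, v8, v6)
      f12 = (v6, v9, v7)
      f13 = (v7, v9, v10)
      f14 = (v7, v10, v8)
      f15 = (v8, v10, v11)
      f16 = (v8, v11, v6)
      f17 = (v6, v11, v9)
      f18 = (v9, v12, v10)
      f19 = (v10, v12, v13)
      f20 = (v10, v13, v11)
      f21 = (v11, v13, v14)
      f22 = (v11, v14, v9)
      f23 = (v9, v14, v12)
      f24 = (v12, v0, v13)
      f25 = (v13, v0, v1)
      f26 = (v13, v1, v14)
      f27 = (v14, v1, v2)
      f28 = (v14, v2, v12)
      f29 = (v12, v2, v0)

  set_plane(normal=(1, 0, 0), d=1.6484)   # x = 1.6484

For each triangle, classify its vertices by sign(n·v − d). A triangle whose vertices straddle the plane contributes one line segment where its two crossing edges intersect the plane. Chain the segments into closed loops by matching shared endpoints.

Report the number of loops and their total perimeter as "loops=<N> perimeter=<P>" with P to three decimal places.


loops=1 perimeter=3.532

Straddling triangles (6 of 30):
  (v0,v3,v1) [+--] → (1.6484, 0.814281, 0)–(1.6484, 0, 0.341535)  len=0.8830
  (v2,v5,v0) [--+] → (1.6484, 0.459211, -0.148925)–(1.6484, 0, -0.341535)  len=0.4980
  (v0,v5,v3) [+--] → (1.6484, 0.459211, -0.148925)–(1.6484, 0.814281, 0)  len=0.3850
  (v12,v0,v13) [-+-] → (1.6484, -0.814281, 0)–(1.6484, -0.459211, 0.148925)  len=0.3850
  (v13,v0,v1) [-+-] → (1.6484, -0.459211, 0.148925)–(1.6484, 0, 0.341535)  len=0.4980
  (v12,v2,v0) [--+] → (1.6484, 0, -0.341535)–(1.6484, -0.814281, 0)  len=0.8830

Chained into 1 loop(s):
  loop 1: 6 segments, perimeter = 3.5320
Total perimeter = 3.532


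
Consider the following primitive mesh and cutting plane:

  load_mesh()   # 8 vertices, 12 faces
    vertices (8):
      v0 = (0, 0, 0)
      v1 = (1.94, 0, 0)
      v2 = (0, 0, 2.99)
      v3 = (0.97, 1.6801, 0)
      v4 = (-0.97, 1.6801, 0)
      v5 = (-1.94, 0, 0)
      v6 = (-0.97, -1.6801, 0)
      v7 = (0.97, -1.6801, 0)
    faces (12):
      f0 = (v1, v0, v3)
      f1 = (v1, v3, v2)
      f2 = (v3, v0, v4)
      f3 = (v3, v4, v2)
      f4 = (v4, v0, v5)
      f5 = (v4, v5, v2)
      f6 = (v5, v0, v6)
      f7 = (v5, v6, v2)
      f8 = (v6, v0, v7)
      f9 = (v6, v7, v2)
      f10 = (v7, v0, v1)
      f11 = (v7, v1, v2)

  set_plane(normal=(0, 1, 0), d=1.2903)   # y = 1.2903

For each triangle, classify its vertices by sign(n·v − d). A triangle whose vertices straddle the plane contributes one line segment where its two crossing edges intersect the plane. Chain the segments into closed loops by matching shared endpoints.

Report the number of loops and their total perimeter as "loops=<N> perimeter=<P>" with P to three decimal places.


Straddling triangles (6 of 12):
  (v1,v0,v3) [--+] → (0.74495, 1.2903, 0)–(1.19505, 1.2903, 0)  len=0.4501
  (v1,v3,v2) [-+-] → (1.19505, 1.2903, 0)–(0.74495, 1.2903, 0.69371)  len=0.8269
  (v3,v0,v4) [+-+] → (0.74495, 1.2903, 0)–(-0.74495, 1.2903, 0)  len=1.4899
  (v3,v4,v2) [++-] → (-0.74495, 1.2903, 0.69371)–(0.74495, 1.2903, 0.69371)  len=1.4899
  (v4,v0,v5) [+--] → (-0.74495, 1.2903, 0)–(-1.19505, 1.2903, 0)  len=0.4501
  (v4,v5,v2) [+--] → (-1.19505, 1.2903, 0)–(-0.74495, 1.2903, 0.69371)  len=0.8269

Chained into 1 loop(s):
  loop 1: 6 segments, perimeter = 5.5339
Total perimeter = 5.534

loops=1 perimeter=5.534


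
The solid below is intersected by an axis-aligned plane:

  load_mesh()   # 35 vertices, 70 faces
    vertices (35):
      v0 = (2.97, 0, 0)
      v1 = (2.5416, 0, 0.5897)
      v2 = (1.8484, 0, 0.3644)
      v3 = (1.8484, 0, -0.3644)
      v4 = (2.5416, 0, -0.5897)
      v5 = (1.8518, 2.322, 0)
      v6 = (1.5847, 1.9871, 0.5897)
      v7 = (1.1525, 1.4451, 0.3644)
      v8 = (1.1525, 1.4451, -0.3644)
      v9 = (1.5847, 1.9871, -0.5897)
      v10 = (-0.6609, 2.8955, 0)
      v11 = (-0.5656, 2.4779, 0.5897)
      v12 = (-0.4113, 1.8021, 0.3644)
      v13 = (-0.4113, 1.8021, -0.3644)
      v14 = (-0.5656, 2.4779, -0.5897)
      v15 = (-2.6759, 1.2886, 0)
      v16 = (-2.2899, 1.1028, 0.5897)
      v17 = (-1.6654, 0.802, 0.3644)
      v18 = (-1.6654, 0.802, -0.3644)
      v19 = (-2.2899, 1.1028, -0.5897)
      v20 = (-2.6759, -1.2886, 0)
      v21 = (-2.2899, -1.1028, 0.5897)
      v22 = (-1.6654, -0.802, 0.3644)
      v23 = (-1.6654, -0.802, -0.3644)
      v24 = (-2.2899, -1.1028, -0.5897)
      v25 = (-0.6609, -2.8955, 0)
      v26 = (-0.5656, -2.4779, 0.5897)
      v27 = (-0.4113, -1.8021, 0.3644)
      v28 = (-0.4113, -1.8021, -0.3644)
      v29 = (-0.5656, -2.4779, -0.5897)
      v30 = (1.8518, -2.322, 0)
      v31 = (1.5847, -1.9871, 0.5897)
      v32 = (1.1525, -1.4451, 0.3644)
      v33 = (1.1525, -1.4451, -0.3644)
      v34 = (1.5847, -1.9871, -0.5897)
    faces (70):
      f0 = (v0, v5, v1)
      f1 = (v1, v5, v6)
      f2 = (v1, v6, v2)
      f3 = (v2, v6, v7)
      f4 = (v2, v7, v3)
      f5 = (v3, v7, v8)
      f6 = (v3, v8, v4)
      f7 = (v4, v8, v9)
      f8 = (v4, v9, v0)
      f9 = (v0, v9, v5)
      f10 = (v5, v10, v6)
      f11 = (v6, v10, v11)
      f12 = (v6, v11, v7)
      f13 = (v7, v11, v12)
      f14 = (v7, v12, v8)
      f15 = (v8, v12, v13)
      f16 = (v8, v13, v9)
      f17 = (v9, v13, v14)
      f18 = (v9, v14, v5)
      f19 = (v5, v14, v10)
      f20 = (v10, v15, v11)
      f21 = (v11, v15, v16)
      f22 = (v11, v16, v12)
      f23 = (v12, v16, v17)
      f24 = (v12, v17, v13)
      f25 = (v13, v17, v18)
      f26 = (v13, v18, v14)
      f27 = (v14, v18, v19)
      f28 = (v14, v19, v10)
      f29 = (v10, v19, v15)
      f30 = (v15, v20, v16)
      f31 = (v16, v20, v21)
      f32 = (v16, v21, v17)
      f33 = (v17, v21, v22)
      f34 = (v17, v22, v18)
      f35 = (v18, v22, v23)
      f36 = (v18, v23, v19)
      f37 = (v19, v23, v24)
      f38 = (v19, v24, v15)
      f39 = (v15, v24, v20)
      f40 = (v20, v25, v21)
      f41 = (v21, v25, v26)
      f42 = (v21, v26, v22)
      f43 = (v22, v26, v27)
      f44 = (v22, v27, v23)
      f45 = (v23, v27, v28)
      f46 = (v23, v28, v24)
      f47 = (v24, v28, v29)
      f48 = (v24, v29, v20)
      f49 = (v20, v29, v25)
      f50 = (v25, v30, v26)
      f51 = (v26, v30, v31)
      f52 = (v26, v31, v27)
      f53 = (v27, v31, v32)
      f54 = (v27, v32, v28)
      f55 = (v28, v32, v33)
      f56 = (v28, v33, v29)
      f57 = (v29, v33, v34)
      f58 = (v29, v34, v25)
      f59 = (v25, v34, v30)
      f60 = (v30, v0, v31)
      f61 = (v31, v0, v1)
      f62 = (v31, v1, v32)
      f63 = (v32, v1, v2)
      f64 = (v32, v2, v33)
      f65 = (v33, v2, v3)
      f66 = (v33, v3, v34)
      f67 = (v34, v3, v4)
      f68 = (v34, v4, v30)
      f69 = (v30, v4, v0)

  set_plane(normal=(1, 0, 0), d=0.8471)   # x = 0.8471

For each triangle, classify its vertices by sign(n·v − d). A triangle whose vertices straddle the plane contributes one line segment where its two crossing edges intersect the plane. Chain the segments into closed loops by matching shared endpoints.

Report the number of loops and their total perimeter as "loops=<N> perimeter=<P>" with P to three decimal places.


loops=2 perimeter=7.015

Straddling triangles (20 of 70):
  (v5,v10,v6) [+-+] → (0.8471, 2.55131, 0)–(0.8471, 2.28548, 0.396004)  len=0.4770
  (v6,v10,v11) [+--] → (0.8471, 2.28548, 0.396004)–(0.8471, 2.15546, 0.5897)  len=0.2333
  (v6,v11,v7) [+-+] → (0.8471, 2.15546, 0.5897)–(0.8471, 1.62868, 0.404448)  len=0.5584
  (v7,v11,v12) [+--] → (0.8471, 1.62868, 0.404448)–(0.8471, 1.51482, 0.3644)  len=0.1207
  (v7,v12,v8) [+-+] → (0.8471, 1.51482, 0.3644)–(0.8471, 1.51482, -0.22207)  len=0.5865
  (v8,v12,v13) [+--] → (0.8471, 1.51482, -0.22207)–(0.8471, 1.51482, -0.3644)  len=0.1423
  (v8,v13,v9) [+-+] → (0.8471, 1.51482, -0.3644)–(0.8471, 1.91874, -0.506443)  len=0.4282
  (v9,v13,v14) [+--] → (0.8471, 1.91874, -0.506443)–(0.8471, 2.15546, -0.5897)  len=0.2509
  (v9,v14,v5) [+-+] → (0.8471, 2.15546, -0.5897)–(0.8471, 2.38679, -0.245086)  len=0.4151
  (v5,v14,v10) [+--] → (0.8471, 2.38679, -0.245086)–(0.8471, 2.55131, 0)  len=0.2952
  (v25,v30,v26) [-+-] → (0.8471, -2.55131, 0)–(0.8471, -2.38679, 0.245086)  len=0.2952
  (v26,v30,v31) [-++] → (0.8471, -2.38679, 0.245086)–(0.8471, -2.15546, 0.5897)  len=0.4151
  (v26,v31,v27) [-+-] → (0.8471, -2.15546, 0.5897)–(0.8471, -1.91874, 0.506443)  len=0.2509
  (v27,v31,v32) [-++] → (0.8471, -1.91874, 0.506443)–(0.8471, -1.51482, 0.3644)  len=0.4282
  (v27,v32,v28) [-+-] → (0.8471, -1.51482, 0.3644)–(0.8471, -1.51482, 0.22207)  len=0.1423
  (v28,v32,v33) [-++] → (0.8471, -1.51482, 0.22207)–(0.8471, -1.51482, -0.3644)  len=0.5865
  (v28,v33,v29) [-+-] → (0.8471, -1.51482, -0.3644)–(0.8471, -1.62868, -0.404448)  len=0.1207
  (v29,v33,v34) [-++] → (0.8471, -1.62868, -0.404448)–(0.8471, -2.15546, -0.5897)  len=0.5584
  (v29,v34,v25) [-+-] → (0.8471, -2.15546, -0.5897)–(0.8471, -2.28548, -0.396004)  len=0.2333
  (v25,v34,v30) [-++] → (0.8471, -2.28548, -0.396004)–(0.8471, -2.55131, 0)  len=0.4770

Chained into 2 loop(s):
  loop 1: 10 segments, perimeter = 3.5075
  loop 2: 10 segments, perimeter = 3.5075
Total perimeter = 7.015


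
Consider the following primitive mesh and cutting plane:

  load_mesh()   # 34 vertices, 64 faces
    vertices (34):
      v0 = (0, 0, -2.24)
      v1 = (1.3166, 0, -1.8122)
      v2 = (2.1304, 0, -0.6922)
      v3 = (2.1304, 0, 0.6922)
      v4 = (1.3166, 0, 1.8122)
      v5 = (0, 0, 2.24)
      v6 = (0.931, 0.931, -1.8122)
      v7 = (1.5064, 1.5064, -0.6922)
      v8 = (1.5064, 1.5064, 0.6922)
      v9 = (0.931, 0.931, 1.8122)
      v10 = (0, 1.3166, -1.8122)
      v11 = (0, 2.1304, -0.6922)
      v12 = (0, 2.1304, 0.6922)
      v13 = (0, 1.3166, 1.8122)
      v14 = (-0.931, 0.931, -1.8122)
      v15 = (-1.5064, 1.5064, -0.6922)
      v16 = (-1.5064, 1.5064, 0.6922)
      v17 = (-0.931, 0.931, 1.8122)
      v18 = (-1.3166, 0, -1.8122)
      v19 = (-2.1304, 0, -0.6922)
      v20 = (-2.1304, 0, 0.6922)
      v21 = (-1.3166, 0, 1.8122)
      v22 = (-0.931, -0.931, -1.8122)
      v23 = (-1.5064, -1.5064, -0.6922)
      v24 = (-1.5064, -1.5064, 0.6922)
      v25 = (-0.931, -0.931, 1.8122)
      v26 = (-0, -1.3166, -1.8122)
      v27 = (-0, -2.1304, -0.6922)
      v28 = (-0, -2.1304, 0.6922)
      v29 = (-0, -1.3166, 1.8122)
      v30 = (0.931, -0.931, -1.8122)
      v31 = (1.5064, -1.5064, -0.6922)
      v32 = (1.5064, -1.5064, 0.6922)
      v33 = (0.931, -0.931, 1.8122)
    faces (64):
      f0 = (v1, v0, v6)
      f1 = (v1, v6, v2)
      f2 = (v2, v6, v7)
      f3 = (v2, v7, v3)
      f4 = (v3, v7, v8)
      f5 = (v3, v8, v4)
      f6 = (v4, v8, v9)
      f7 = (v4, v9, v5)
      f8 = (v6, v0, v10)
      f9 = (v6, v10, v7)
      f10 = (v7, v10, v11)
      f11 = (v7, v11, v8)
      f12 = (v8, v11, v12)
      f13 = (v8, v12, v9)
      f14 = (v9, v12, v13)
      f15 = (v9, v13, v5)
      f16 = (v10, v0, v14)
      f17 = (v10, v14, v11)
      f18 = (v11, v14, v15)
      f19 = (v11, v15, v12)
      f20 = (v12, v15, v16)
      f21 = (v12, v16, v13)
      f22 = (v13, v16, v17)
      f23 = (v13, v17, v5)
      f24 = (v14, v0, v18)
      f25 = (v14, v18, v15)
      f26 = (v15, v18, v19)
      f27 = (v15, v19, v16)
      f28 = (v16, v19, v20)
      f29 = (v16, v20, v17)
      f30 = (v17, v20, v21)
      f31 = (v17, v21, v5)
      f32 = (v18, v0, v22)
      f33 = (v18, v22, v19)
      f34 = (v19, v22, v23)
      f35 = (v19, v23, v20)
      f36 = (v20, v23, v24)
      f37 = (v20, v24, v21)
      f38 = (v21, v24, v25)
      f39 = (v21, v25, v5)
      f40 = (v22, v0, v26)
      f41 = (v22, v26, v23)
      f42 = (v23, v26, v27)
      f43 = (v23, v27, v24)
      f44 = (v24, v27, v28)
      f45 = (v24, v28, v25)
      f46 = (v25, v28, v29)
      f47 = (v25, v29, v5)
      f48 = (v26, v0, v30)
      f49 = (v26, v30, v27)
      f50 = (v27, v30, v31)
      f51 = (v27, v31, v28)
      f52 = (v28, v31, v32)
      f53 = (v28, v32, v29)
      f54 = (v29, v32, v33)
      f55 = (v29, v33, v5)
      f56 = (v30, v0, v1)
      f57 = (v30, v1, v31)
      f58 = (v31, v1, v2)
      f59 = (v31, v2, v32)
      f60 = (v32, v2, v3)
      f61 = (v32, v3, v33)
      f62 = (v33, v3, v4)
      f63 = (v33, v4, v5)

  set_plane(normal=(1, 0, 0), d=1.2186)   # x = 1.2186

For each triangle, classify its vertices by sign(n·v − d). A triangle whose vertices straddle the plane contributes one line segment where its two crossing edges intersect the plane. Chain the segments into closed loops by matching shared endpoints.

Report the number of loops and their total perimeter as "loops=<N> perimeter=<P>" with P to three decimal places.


loops=1 perimeter=11.015

Straddling triangles (20 of 64):
  (v1,v0,v6) [+--] → (1.2186, 0, -1.84404)–(1.2186, 0.236613, -1.8122)  len=0.2387
  (v1,v6,v2) [+-+] → (1.2186, 0.236613, -1.8122)–(1.2186, 0.707759, -1.54364)  len=0.5423
  (v2,v6,v7) [+-+] → (1.2186, 0.707759, -1.54364)–(1.2186, 1.2186, -1.25239)  len=0.5880
  (v4,v8,v9) [++-] → (1.2186, 1.2186, 1.25239)–(1.2186, 0.236613, 1.8122)  len=1.1303
  (v4,v9,v5) [+--] → (1.2186, 0.236613, 1.8122)–(1.2186, 0, 1.84404)  len=0.2387
  (v6,v10,v7) [--+] → (1.2186, 1.47014, -0.906178)–(1.2186, 1.2186, -1.25239)  len=0.4279
  (v7,v10,v11) [+--] → (1.2186, 1.47014, -0.906178)–(1.2186, 1.62562, -0.6922)  len=0.2645
  (v7,v11,v8) [+-+] → (1.2186, 1.62562, -0.6922)–(1.2186, 1.62562, 0.427708)  len=1.1199
  (v8,v11,v12) [+--] → (1.2186, 1.62562, 0.427708)–(1.2186, 1.62562, 0.6922)  len=0.2645
  (v8,v12,v9) [+--] → (1.2186, 1.62562, 0.6922)–(1.2186, 1.2186, 1.25239)  len=0.6924
  (v27,v30,v31) [--+] → (1.2186, -1.2186, -1.25239)–(1.2186, -1.62562, -0.6922)  len=0.6924
  (v27,v31,v28) [-+-] → (1.2186, -1.62562, -0.6922)–(1.2186, -1.62562, -0.427708)  len=0.2645
  (v28,v31,v32) [-++] → (1.2186, -1.62562, -0.427708)–(1.2186, -1.62562, 0.6922)  len=1.1199
  (v28,v32,v29) [-+-] → (1.2186, -1.62562, 0.6922)–(1.2186, -1.47014, 0.906178)  len=0.2645
  (v29,v32,v33) [-+-] → (1.2186, -1.47014, 0.906178)–(1.2186, -1.2186, 1.25239)  len=0.4279
  (v30,v0,v1) [--+] → (1.2186, 0, -1.84404)–(1.2186, -0.236613, -1.8122)  len=0.2387
  (v30,v1,v31) [-++] → (1.2186, -0.236613, -1.8122)–(1.2186, -1.2186, -1.25239)  len=1.1303
  (v32,v3,v33) [++-] → (1.2186, -0.707759, 1.54364)–(1.2186, -1.2186, 1.25239)  len=0.5880
  (v33,v3,v4) [-++] → (1.2186, -0.707759, 1.54364)–(1.2186, -0.236613, 1.8122)  len=0.5423
  (v33,v4,v5) [-+-] → (1.2186, -0.236613, 1.8122)–(1.2186, 0, 1.84404)  len=0.2387

Chained into 1 loop(s):
  loop 1: 20 segments, perimeter = 11.0149
Total perimeter = 11.015


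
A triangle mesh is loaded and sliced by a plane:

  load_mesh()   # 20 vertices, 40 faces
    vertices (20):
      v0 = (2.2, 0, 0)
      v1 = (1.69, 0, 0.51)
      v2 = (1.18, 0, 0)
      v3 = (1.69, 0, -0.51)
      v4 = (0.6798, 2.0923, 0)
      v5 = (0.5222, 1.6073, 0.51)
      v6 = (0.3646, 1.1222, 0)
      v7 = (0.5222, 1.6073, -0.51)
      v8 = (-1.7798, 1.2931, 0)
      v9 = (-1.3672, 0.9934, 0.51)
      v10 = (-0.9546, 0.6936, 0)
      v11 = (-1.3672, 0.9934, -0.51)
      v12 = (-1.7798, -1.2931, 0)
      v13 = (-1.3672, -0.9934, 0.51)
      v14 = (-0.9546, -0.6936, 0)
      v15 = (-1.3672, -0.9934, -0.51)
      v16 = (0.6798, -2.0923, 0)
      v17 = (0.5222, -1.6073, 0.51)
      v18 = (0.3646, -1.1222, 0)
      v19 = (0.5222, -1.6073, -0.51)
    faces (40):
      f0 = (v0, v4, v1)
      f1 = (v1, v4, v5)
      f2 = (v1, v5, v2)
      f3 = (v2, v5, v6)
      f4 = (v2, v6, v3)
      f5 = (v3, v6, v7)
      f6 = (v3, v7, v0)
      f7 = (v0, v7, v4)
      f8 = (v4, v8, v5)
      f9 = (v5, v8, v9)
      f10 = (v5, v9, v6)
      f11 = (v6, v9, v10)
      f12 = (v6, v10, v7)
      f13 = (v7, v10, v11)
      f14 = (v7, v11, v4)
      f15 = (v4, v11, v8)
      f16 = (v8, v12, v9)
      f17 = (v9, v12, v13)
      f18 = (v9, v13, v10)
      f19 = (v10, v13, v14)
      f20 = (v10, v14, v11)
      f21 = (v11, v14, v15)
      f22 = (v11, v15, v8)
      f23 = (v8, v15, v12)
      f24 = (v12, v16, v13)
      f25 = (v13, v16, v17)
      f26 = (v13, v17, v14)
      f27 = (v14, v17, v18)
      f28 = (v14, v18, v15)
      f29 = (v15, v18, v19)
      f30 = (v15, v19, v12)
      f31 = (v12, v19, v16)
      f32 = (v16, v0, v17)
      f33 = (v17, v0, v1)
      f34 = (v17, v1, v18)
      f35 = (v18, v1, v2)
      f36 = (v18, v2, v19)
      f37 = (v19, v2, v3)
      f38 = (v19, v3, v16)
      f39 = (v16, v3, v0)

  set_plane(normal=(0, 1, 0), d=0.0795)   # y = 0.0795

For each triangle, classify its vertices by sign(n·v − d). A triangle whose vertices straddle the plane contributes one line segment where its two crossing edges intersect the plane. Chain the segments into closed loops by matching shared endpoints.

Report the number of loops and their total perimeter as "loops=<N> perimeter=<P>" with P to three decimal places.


Straddling triangles (16 of 40):
  (v0,v4,v1) [-+-] → (2.14224, 0.0795, 0)–(1.65162, 0.0795, 0.490622)  len=0.6938
  (v1,v4,v5) [-++] → (1.65162, 0.0795, 0.490622)–(1.63224, 0.0795, 0.51)  len=0.0274
  (v1,v5,v2) [-+-] → (1.63224, 0.0795, 0.51)–(1.14746, 0.0795, 0.0252255)  len=0.6856
  (v2,v5,v6) [-++] → (1.14746, 0.0795, 0.0252255)–(1.12223, 0.0795, 0)  len=0.0357
  (v2,v6,v3) [-+-] → (1.12223, 0.0795, 0)–(1.5961, 0.0795, -0.47387)  len=0.6702
  (v3,v6,v7) [-++] → (1.5961, 0.0795, -0.47387)–(1.63224, 0.0795, -0.51)  len=0.0511
  (v3,v7,v0) [-+-] → (1.63224, 0.0795, -0.51)–(2.11701, 0.0795, -0.0252255)  len=0.6856
  (v0,v7,v4) [-++] → (2.11701, 0.0795, -0.0252255)–(2.14224, 0.0795, 0)  len=0.0357
  (v8,v12,v9) [+-+] → (-1.7798, 0.0795, 0)–(-1.53211, 0.0795, 0.306156)  len=0.3938
  (v9,v12,v13) [+--] → (-1.53211, 0.0795, 0.306156)–(-1.3672, 0.0795, 0.51)  len=0.2622
  (v9,v13,v10) [+-+] → (-1.3672, 0.0795, 0.51)–(-1.10479, 0.0795, 0.18565)  len=0.4172
  (v10,v13,v14) [+--] → (-1.10479, 0.0795, 0.18565)–(-0.9546, 0.0795, 0)  len=0.2388
  (v10,v14,v11) [+-+] → (-0.9546, 0.0795, 0)–(-1.14368, 0.0795, -0.233717)  len=0.3006
  (v11,v14,v15) [+--] → (-1.14368, 0.0795, -0.233717)–(-1.3672, 0.0795, -0.51)  len=0.3554
  (v11,v15,v8) [+-+] → (-1.3672, 0.0795, -0.51)–(-1.56081, 0.0795, -0.270691)  len=0.3078
  (v8,v15,v12) [+--] → (-1.56081, 0.0795, -0.270691)–(-1.7798, 0.0795, 0)  len=0.3482

Chained into 2 loop(s):
  loop 1: 8 segments, perimeter = 2.8850
  loop 2: 8 segments, perimeter = 2.6240
Total perimeter = 5.509

loops=2 perimeter=5.509


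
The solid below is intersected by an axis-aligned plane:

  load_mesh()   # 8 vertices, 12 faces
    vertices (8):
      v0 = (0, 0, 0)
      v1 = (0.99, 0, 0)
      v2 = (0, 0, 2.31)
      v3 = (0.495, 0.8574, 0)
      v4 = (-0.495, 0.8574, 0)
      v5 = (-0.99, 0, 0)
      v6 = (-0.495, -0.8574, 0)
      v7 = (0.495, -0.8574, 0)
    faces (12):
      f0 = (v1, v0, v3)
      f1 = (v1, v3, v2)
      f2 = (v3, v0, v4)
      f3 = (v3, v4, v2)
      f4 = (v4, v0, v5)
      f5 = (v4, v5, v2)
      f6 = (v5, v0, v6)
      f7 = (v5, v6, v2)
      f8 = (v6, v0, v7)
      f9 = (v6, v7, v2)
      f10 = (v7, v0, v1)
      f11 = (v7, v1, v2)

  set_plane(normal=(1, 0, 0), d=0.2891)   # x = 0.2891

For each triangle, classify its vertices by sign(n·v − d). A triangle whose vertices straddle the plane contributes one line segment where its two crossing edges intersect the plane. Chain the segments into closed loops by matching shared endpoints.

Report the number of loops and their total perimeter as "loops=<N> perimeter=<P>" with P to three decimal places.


loops=1 perimeter=5.445

Straddling triangles (8 of 12):
  (v1,v0,v3) [+-+] → (0.2891, 0, 0)–(0.2891, 0.500756, 0)  len=0.5008
  (v1,v3,v2) [++-] → (0.2891, 0.500756, 0.960867)–(0.2891, 0, 1.63543)  len=0.8401
  (v3,v0,v4) [+--] → (0.2891, 0.500756, 0)–(0.2891, 0.8574, 0)  len=0.3566
  (v3,v4,v2) [+--] → (0.2891, 0.8574, 0)–(0.2891, 0.500756, 0.960867)  len=1.0249
  (v6,v0,v7) [--+] → (0.2891, -0.500756, 0)–(0.2891, -0.8574, 0)  len=0.3566
  (v6,v7,v2) [-+-] → (0.2891, -0.8574, 0)–(0.2891, -0.500756, 0.960867)  len=1.0249
  (v7,v0,v1) [+-+] → (0.2891, -0.500756, 0)–(0.2891, 0, 0)  len=0.5008
  (v7,v1,v2) [++-] → (0.2891, 0, 1.63543)–(0.2891, -0.500756, 0.960867)  len=0.8401

Chained into 1 loop(s):
  loop 1: 8 segments, perimeter = 5.4449
Total perimeter = 5.445


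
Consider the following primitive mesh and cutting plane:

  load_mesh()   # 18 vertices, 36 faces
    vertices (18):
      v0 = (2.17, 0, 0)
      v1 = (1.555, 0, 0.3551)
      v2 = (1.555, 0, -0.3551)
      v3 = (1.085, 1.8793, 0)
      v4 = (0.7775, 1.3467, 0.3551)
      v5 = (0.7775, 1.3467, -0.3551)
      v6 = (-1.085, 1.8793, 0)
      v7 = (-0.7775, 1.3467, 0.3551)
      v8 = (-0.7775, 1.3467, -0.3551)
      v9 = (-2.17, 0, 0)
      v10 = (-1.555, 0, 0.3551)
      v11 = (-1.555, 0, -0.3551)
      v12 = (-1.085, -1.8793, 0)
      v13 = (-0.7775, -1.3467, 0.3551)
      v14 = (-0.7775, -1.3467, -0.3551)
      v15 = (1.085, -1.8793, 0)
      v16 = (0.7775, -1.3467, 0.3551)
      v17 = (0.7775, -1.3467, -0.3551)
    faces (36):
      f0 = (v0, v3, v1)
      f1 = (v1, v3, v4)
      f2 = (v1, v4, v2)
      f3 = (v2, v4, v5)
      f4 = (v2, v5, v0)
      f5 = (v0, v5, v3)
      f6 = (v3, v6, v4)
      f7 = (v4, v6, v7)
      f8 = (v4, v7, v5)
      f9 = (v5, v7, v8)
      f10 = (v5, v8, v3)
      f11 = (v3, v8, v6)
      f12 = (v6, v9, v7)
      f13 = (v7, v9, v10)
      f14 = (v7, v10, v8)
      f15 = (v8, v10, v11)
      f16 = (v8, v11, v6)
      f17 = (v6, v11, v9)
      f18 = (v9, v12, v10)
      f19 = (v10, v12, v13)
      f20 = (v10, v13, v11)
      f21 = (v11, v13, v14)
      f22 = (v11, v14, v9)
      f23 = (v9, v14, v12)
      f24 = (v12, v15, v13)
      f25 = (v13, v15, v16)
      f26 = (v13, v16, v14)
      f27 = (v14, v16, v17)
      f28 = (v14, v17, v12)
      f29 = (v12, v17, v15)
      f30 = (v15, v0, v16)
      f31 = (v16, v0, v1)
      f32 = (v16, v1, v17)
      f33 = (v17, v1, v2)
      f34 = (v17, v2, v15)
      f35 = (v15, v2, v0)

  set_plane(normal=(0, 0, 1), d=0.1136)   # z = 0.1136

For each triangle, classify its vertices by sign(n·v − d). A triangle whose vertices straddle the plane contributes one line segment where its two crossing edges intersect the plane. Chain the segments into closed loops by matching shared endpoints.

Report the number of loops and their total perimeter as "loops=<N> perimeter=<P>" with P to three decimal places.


Straddling triangles (24 of 36):
  (v0,v3,v1) [--+] → (1.23536, 1.27809, 0.1136)–(1.97326, 0, 0.1136)  len=1.4758
  (v1,v3,v4) [+-+] → (1.23536, 1.27809, 0.1136)–(0.986628, 1.70892, 0.1136)  len=0.4975
  (v1,v4,v2) [++-] → (1.04189, 0.888761, 0.1136)–(1.555, 0, 0.1136)  len=1.0262
  (v2,v4,v5) [-+-] → (1.04189, 0.888761, 0.1136)–(0.7775, 1.3467, 0.1136)  len=0.5288
  (v3,v6,v4) [--+] → (-0.489168, 1.70892, 0.1136)–(0.986628, 1.70892, 0.1136)  len=1.4758
  (v4,v6,v7) [+-+] → (-0.489168, 1.70892, 0.1136)–(-0.986628, 1.70892, 0.1136)  len=0.4975
  (v4,v7,v5) [++-] → (-0.24873, 1.3467, 0.1136)–(0.7775, 1.3467, 0.1136)  len=1.0262
  (v5,v7,v8) [-+-] → (-0.24873, 1.3467, 0.1136)–(-0.7775, 1.3467, 0.1136)  len=0.5288
  (v6,v9,v7) [--+] → (-1.72453, 0.430823, 0.1136)–(-0.986628, 1.70892, 0.1136)  len=1.4758
  (v7,v9,v10) [+-+] → (-1.72453, 0.430823, 0.1136)–(-1.97326, 0, 0.1136)  len=0.4975
  (v7,v10,v8) [++-] → (-1.29061, 0.457939, 0.1136)–(-0.7775, 1.3467, 0.1136)  len=1.0262
  (v8,v10,v11) [-+-] → (-1.29061, 0.457939, 0.1136)–(-1.555, 0, 0.1136)  len=0.5288
  (v9,v12,v10) [--+] → (-1.23536, -1.27809, 0.1136)–(-1.97326, 0, 0.1136)  len=1.4758
  (v10,v12,v13) [+-+] → (-1.23536, -1.27809, 0.1136)–(-0.986628, -1.70892, 0.1136)  len=0.4975
  (v10,v13,v11) [++-] → (-1.04189, -0.888761, 0.1136)–(-1.555, 0, 0.1136)  len=1.0262
  (v11,v13,v14) [-+-] → (-1.04189, -0.888761, 0.1136)–(-0.7775, -1.3467, 0.1136)  len=0.5288
  (v12,v15,v13) [--+] → (0.489168, -1.70892, 0.1136)–(-0.986628, -1.70892, 0.1136)  len=1.4758
  (v13,v15,v16) [+-+] → (0.489168, -1.70892, 0.1136)–(0.986628, -1.70892, 0.1136)  len=0.4975
  (v13,v16,v14) [++-] → (0.24873, -1.3467, 0.1136)–(-0.7775, -1.3467, 0.1136)  len=1.0262
  (v14,v16,v17) [-+-] → (0.24873, -1.3467, 0.1136)–(0.7775, -1.3467, 0.1136)  len=0.5288
  (v15,v0,v16) [--+] → (1.72453, -0.430823, 0.1136)–(0.986628, -1.70892, 0.1136)  len=1.4758
  (v16,v0,v1) [+-+] → (1.72453, -0.430823, 0.1136)–(1.97326, 0, 0.1136)  len=0.4975
  (v16,v1,v17) [++-] → (1.29061, -0.457939, 0.1136)–(0.7775, -1.3467, 0.1136)  len=1.0262
  (v17,v1,v2) [-+-] → (1.29061, -0.457939, 0.1136)–(1.555, 0, 0.1136)  len=0.5288

Chained into 2 loop(s):
  loop 1: 12 segments, perimeter = 11.8396
  loop 2: 12 segments, perimeter = 9.3301
Total perimeter = 21.170

loops=2 perimeter=21.170


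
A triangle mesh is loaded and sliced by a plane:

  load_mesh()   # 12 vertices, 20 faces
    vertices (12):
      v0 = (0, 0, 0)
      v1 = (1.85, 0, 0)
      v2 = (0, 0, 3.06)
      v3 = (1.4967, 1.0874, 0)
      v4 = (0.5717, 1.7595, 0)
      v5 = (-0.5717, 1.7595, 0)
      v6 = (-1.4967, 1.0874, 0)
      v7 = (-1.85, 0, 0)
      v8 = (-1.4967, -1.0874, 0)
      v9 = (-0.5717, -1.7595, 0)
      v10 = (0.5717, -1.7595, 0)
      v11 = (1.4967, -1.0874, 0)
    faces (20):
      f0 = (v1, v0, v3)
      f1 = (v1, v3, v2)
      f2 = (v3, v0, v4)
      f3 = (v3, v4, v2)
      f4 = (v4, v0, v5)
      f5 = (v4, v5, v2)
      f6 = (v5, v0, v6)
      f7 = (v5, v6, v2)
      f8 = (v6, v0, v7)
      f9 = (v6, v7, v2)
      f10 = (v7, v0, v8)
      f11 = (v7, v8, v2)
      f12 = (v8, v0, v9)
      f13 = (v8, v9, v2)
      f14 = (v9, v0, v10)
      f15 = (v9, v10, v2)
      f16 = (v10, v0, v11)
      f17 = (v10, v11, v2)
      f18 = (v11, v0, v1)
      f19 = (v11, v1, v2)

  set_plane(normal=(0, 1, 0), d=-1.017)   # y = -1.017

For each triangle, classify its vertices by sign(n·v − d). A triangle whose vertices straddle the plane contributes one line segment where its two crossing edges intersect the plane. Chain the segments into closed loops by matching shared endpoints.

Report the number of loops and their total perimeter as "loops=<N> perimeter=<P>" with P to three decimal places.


loops=1 perimeter=7.222

Straddling triangles (10 of 20):
  (v7,v0,v8) [++-] → (-1.3998, -1.017, 0)–(-1.51957, -1.017, 0)  len=0.1198
  (v7,v8,v2) [+-+] → (-1.51957, -1.017, 0)–(-1.3998, -1.017, 0.198109)  len=0.2315
  (v8,v0,v9) [-+-] → (-1.3998, -1.017, 0)–(-0.330446, -1.017, 0)  len=1.0694
  (v8,v9,v2) [--+] → (-0.330446, -1.017, 1.2913)–(-1.3998, -1.017, 0.198109)  len=1.5292
  (v9,v0,v10) [-+-] → (-0.330446, -1.017, 0)–(0.330446, -1.017, 0)  len=0.6609
  (v9,v10,v2) [--+] → (0.330446, -1.017, 1.2913)–(-0.330446, -1.017, 1.2913)  len=0.6609
  (v10,v0,v11) [-+-] → (0.330446, -1.017, 0)–(1.3998, -1.017, 0)  len=1.0694
  (v10,v11,v2) [--+] → (1.3998, -1.017, 0.198109)–(0.330446, -1.017, 1.2913)  len=1.5292
  (v11,v0,v1) [-++] → (1.3998, -1.017, 0)–(1.51957, -1.017, 0)  len=0.1198
  (v11,v1,v2) [-++] → (1.51957, -1.017, 0)–(1.3998, -1.017, 0.198109)  len=0.2315

Chained into 1 loop(s):
  loop 1: 10 segments, perimeter = 7.2215
Total perimeter = 7.222


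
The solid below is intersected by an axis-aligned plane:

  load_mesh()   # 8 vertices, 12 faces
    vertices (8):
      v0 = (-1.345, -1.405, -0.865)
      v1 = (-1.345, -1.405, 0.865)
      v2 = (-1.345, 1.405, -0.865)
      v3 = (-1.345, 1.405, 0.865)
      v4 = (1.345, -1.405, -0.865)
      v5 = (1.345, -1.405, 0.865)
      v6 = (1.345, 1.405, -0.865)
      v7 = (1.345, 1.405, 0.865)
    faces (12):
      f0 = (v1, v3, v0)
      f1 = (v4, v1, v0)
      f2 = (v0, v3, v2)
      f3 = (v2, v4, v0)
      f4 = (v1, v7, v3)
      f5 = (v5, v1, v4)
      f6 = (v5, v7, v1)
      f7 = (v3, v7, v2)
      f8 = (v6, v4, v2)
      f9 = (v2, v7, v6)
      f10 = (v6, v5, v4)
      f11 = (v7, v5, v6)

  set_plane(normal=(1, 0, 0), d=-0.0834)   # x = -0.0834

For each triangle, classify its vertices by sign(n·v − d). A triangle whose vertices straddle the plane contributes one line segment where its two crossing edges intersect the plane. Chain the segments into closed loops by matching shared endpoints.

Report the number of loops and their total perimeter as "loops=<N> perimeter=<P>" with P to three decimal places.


loops=1 perimeter=9.080

Straddling triangles (8 of 12):
  (v4,v1,v0) [+--] → (-0.0834, -1.405, 0.0536364)–(-0.0834, -1.405, -0.865)  len=0.9186
  (v2,v4,v0) [-+-] → (-0.0834, 0.0871204, -0.865)–(-0.0834, -1.405, -0.865)  len=1.4921
  (v1,v7,v3) [-+-] → (-0.0834, -0.0871204, 0.865)–(-0.0834, 1.405, 0.865)  len=1.4921
  (v5,v1,v4) [+-+] → (-0.0834, -1.405, 0.865)–(-0.0834, -1.405, 0.0536364)  len=0.8114
  (v5,v7,v1) [++-] → (-0.0834, -0.0871204, 0.865)–(-0.0834, -1.405, 0.865)  len=1.3179
  (v3,v7,v2) [-+-] → (-0.0834, 1.405, 0.865)–(-0.0834, 1.405, -0.0536364)  len=0.9186
  (v6,v4,v2) [++-] → (-0.0834, 0.0871204, -0.865)–(-0.0834, 1.405, -0.865)  len=1.3179
  (v2,v7,v6) [-++] → (-0.0834, 1.405, -0.0536364)–(-0.0834, 1.405, -0.865)  len=0.8114

Chained into 1 loop(s):
  loop 1: 8 segments, perimeter = 9.0800
Total perimeter = 9.080


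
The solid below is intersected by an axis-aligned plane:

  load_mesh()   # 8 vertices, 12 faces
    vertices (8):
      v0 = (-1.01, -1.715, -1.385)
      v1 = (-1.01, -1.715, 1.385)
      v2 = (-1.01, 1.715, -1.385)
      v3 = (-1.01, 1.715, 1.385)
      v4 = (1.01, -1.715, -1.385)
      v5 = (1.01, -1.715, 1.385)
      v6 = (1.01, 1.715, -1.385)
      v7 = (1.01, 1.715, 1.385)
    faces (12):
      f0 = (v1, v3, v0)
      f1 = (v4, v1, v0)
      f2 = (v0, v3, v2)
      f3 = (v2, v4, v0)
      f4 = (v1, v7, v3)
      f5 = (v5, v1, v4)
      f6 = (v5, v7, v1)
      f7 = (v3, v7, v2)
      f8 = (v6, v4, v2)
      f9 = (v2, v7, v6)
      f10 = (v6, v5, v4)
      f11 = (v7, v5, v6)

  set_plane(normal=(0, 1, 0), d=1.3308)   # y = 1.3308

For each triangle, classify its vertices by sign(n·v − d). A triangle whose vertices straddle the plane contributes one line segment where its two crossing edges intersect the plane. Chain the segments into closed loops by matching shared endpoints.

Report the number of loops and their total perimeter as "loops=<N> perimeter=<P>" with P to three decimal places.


loops=1 perimeter=9.580

Straddling triangles (8 of 12):
  (v1,v3,v0) [-+-] → (-1.01, 1.3308, 1.385)–(-1.01, 1.3308, 1.07473)  len=0.3103
  (v0,v3,v2) [-++] → (-1.01, 1.3308, 1.07473)–(-1.01, 1.3308, -1.385)  len=2.4597
  (v2,v4,v0) [+--] → (-0.783736, 1.3308, -1.385)–(-1.01, 1.3308, -1.385)  len=0.2263
  (v1,v7,v3) [-++] → (0.783736, 1.3308, 1.385)–(-1.01, 1.3308, 1.385)  len=1.7937
  (v5,v7,v1) [-+-] → (1.01, 1.3308, 1.385)–(0.783736, 1.3308, 1.385)  len=0.2263
  (v6,v4,v2) [+-+] → (1.01, 1.3308, -1.385)–(-0.783736, 1.3308, -1.385)  len=1.7937
  (v6,v5,v4) [+--] → (1.01, 1.3308, -1.07473)–(1.01, 1.3308, -1.385)  len=0.3103
  (v7,v5,v6) [+-+] → (1.01, 1.3308, 1.385)–(1.01, 1.3308, -1.07473)  len=2.4597

Chained into 1 loop(s):
  loop 1: 8 segments, perimeter = 9.5800
Total perimeter = 9.580


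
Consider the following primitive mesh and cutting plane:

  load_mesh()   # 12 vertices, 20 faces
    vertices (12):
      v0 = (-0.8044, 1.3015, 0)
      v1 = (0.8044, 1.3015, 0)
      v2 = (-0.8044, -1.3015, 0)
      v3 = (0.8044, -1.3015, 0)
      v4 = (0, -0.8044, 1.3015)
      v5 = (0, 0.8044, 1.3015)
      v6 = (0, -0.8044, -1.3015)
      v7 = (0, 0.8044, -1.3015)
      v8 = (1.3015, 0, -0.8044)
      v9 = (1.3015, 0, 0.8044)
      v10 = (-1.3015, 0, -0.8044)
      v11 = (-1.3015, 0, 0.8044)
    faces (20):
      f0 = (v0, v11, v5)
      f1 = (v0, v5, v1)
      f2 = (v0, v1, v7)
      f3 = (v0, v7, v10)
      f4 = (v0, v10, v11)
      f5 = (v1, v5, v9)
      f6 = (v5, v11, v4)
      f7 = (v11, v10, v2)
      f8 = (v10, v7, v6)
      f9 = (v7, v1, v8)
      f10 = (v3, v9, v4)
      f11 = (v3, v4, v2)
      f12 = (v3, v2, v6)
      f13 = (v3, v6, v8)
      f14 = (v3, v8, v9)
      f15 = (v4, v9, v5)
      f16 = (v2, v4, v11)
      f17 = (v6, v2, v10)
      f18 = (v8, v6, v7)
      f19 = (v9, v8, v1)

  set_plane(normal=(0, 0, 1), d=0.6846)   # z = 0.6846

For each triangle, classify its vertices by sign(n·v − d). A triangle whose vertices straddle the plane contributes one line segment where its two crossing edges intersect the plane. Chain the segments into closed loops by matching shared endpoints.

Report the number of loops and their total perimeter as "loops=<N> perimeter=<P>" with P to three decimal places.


Straddling triangles (10 of 20):
  (v0,v11,v5) [-++] → (-1.22747, 0.193834, 0.6846)–(-0.381279, 1.04002, 0.6846)  len=1.1967
  (v0,v5,v1) [-+-] → (-0.381279, 1.04002, 0.6846)–(0.381279, 1.04002, 0.6846)  len=0.7626
  (v0,v10,v11) [--+] → (-1.3015, 0, 0.6846)–(-1.22747, 0.193834, 0.6846)  len=0.2075
  (v1,v5,v9) [-++] → (0.381279, 1.04002, 0.6846)–(1.22747, 0.193834, 0.6846)  len=1.1967
  (v11,v10,v2) [+--] → (-1.3015, 0, 0.6846)–(-1.22747, -0.193834, 0.6846)  len=0.2075
  (v3,v9,v4) [-++] → (1.22747, -0.193834, 0.6846)–(0.381279, -1.04002, 0.6846)  len=1.1967
  (v3,v4,v2) [-+-] → (0.381279, -1.04002, 0.6846)–(-0.381279, -1.04002, 0.6846)  len=0.7626
  (v3,v8,v9) [--+] → (1.3015, 0, 0.6846)–(1.22747, -0.193834, 0.6846)  len=0.2075
  (v2,v4,v11) [-++] → (-0.381279, -1.04002, 0.6846)–(-1.22747, -0.193834, 0.6846)  len=1.1967
  (v9,v8,v1) [+--] → (1.3015, 0, 0.6846)–(1.22747, 0.193834, 0.6846)  len=0.2075

Chained into 1 loop(s):
  loop 1: 10 segments, perimeter = 7.1418
Total perimeter = 7.142

loops=1 perimeter=7.142


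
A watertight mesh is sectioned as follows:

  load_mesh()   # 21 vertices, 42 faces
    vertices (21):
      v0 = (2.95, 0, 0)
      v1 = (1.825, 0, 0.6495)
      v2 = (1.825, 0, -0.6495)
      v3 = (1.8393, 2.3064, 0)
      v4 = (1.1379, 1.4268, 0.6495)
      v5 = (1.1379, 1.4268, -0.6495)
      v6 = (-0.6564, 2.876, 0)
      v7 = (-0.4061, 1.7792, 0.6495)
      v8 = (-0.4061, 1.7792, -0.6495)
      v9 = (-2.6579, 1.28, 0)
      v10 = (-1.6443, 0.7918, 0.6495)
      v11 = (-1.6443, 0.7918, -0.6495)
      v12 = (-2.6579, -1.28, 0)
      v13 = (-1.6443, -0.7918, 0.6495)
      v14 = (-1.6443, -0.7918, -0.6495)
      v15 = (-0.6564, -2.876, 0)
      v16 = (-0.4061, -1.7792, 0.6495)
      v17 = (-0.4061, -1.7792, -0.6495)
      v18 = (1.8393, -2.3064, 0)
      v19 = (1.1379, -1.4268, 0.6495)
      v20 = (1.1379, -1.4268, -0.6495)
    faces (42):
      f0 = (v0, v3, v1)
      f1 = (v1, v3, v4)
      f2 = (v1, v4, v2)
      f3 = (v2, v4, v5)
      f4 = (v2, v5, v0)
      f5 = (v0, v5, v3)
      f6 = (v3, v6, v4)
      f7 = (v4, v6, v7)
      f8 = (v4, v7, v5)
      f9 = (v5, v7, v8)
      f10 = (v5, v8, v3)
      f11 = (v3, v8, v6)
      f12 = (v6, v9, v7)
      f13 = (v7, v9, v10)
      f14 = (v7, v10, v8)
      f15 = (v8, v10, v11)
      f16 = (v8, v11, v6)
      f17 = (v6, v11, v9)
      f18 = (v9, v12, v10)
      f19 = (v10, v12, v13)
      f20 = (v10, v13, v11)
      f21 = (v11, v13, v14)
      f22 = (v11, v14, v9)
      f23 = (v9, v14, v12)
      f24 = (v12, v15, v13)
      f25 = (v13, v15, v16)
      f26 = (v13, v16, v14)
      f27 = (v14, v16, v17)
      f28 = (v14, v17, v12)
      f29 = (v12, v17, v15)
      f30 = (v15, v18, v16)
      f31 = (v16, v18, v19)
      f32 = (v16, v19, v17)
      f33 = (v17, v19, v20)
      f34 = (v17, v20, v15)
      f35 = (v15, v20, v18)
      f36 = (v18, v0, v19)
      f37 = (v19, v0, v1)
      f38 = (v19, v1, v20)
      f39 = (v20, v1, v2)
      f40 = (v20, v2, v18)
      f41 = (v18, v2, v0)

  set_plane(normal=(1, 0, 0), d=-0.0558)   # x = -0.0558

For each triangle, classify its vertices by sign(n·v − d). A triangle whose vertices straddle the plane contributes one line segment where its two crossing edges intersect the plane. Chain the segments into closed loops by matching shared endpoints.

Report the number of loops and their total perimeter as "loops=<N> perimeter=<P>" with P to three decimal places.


Straddling triangles (12 of 42):
  (v3,v6,v4) [+-+] → (-0.0558, 2.73892, 0)–(-0.0558, 2.39091, 0.217405)  len=0.4103
  (v4,v6,v7) [+--] → (-0.0558, 2.39091, 0.217405)–(-0.0558, 1.69925, 0.6495)  len=0.8155
  (v4,v7,v5) [+-+] → (-0.0558, 1.69925, 0.6495)–(-0.0558, 1.69925, 0.354785)  len=0.2947
  (v5,v7,v8) [+--] → (-0.0558, 1.69925, 0.354785)–(-0.0558, 1.69925, -0.6495)  len=1.0043
  (v5,v8,v3) [+-+] → (-0.0558, 1.69925, -0.6495)–(-0.0558, 1.86145, -0.548173)  len=0.1912
  (v3,v8,v6) [+--] → (-0.0558, 1.86145, -0.548173)–(-0.0558, 2.73892, 0)  len=1.0346
  (v15,v18,v16) [-+-] → (-0.0558, -2.73892, 0)–(-0.0558, -1.86145, 0.548173)  len=1.0346
  (v16,v18,v19) [-++] → (-0.0558, -1.86145, 0.548173)–(-0.0558, -1.69925, 0.6495)  len=0.1912
  (v16,v19,v17) [-+-] → (-0.0558, -1.69925, 0.6495)–(-0.0558, -1.69925, -0.354785)  len=1.0043
  (v17,v19,v20) [-++] → (-0.0558, -1.69925, -0.354785)–(-0.0558, -1.69925, -0.6495)  len=0.2947
  (v17,v20,v15) [-+-] → (-0.0558, -1.69925, -0.6495)–(-0.0558, -2.39091, -0.217405)  len=0.8155
  (v15,v20,v18) [-++] → (-0.0558, -2.39091, -0.217405)–(-0.0558, -2.73892, 0)  len=0.4103

Chained into 2 loop(s):
  loop 1: 6 segments, perimeter = 3.7508
  loop 2: 6 segments, perimeter = 3.7508
Total perimeter = 7.502

loops=2 perimeter=7.502


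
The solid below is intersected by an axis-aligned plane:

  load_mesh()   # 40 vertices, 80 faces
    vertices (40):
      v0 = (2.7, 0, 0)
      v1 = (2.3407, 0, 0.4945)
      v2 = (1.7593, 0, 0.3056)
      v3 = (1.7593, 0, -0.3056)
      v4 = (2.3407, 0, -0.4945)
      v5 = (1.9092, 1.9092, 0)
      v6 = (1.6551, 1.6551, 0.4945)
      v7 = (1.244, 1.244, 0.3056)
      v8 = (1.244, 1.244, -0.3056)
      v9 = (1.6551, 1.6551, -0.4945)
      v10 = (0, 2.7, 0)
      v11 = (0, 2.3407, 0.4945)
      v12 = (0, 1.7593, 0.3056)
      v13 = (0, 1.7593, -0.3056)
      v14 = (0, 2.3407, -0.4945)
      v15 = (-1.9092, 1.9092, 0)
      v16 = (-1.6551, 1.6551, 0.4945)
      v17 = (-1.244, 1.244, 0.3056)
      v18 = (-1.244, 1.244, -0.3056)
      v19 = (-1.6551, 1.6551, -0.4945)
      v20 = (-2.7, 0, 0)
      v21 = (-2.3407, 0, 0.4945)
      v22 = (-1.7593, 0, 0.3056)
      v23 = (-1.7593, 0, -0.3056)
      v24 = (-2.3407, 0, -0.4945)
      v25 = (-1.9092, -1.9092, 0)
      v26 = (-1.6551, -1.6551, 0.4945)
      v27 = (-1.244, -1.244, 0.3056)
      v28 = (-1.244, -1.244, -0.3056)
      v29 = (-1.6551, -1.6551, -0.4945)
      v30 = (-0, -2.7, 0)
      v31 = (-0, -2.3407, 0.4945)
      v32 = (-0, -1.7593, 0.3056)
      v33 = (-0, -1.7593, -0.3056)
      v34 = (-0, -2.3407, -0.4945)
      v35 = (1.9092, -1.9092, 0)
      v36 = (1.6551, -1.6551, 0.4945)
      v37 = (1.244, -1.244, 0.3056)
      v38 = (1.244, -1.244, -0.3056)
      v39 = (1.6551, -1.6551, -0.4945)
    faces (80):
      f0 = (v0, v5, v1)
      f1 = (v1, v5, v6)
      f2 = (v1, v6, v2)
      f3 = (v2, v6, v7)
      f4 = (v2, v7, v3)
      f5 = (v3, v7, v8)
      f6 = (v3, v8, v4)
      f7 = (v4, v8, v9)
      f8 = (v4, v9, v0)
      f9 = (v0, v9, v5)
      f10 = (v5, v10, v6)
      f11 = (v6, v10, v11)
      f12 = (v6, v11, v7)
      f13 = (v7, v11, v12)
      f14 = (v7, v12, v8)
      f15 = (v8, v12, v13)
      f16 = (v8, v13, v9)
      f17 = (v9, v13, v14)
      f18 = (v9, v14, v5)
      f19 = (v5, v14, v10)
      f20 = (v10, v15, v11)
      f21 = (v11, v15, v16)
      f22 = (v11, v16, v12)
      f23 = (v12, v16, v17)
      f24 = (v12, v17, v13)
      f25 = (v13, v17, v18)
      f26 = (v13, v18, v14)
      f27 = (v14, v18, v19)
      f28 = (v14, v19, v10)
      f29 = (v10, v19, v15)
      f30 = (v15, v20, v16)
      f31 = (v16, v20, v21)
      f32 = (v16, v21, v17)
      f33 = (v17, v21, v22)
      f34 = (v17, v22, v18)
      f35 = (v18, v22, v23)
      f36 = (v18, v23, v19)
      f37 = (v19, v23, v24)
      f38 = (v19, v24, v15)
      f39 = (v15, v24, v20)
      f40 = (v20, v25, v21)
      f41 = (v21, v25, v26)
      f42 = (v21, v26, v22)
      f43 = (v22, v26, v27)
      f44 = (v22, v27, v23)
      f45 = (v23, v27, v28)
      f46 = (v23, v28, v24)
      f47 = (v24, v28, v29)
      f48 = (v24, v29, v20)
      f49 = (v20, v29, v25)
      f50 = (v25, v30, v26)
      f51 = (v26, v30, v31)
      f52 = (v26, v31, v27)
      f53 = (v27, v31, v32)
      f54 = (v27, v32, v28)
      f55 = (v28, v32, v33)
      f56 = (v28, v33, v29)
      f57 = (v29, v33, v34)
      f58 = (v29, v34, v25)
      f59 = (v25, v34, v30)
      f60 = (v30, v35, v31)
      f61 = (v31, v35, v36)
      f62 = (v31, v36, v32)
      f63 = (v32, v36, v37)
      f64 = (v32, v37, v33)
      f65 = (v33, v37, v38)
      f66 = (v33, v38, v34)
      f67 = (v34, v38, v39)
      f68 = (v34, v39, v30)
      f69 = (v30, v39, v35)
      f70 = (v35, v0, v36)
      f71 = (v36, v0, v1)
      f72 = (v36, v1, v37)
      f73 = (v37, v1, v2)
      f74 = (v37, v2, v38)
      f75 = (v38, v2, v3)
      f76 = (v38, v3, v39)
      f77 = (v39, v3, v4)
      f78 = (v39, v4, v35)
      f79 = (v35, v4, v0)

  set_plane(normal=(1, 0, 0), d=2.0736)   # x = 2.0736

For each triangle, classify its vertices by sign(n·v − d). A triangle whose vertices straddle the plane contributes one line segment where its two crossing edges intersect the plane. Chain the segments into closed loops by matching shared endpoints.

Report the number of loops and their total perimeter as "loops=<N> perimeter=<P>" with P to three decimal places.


Straddling triangles (14 of 80):
  (v0,v5,v1) [+-+] → (2.0736, 1.51229, 0)–(2.0736, 1.1818, 0.188403)  len=0.3804
  (v1,v5,v6) [+--] → (2.0736, 1.1818, 0.188403)–(2.0736, 0.644803, 0.4945)  len=0.6181
  (v1,v6,v2) [+--] → (2.0736, 0.644803, 0.4945)–(2.0736, 0, 0.407718)  len=0.6506
  (v3,v8,v4) [--+] → (2.0736, 0.302975, -0.448494)–(2.0736, 0, -0.407718)  len=0.3057
  (v4,v8,v9) [+--] → (2.0736, 0.302975, -0.448494)–(2.0736, 0.644803, -0.4945)  len=0.3449
  (v4,v9,v0) [+-+] → (2.0736, 0.644803, -0.4945)–(2.0736, 0.992205, -0.296444)  len=0.3999
  (v0,v9,v5) [+--] → (2.0736, 0.992205, -0.296444)–(2.0736, 1.51229, 0)  len=0.5986
  (v35,v0,v36) [-+-] → (2.0736, -1.51229, 0)–(2.0736, -0.992205, 0.296444)  len=0.5986
  (v36,v0,v1) [-++] → (2.0736, -0.992205, 0.296444)–(2.0736, -0.644803, 0.4945)  len=0.3999
  (v36,v1,v37) [-+-] → (2.0736, -0.644803, 0.4945)–(2.0736, -0.302975, 0.448494)  len=0.3449
  (v37,v1,v2) [-+-] → (2.0736, -0.302975, 0.448494)–(2.0736, 0, 0.407718)  len=0.3057
  (v39,v3,v4) [--+] → (2.0736, 0, -0.407718)–(2.0736, -0.644803, -0.4945)  len=0.6506
  (v39,v4,v35) [-+-] → (2.0736, -0.644803, -0.4945)–(2.0736, -1.1818, -0.188403)  len=0.6181
  (v35,v4,v0) [-++] → (2.0736, -1.1818, -0.188403)–(2.0736, -1.51229, 0)  len=0.3804

Chained into 1 loop(s):
  loop 1: 14 segments, perimeter = 6.5966
Total perimeter = 6.597

loops=1 perimeter=6.597
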